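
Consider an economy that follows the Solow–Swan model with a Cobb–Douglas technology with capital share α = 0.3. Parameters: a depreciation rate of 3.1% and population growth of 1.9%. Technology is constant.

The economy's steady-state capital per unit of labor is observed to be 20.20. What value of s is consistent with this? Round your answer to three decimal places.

At the steady state, Δk = 0, so s·k^α = (n + δ)·k.
So s / (n + δ) = (k*)^(1−α) = 20.20^0.7 = 8.1987.
Therefore s = 8.1987 × (n + δ) = 8.1987 × 0.050 = 0.4099.

s ≈ 0.410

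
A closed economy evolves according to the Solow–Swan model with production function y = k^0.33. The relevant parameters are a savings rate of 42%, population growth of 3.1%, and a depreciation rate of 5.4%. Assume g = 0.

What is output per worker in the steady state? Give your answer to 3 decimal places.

At the steady state, Δk = 0, so s·k^α = (n + δ)·k.
Rearranging, k^(1−α) = s / (n + δ).
k^0.67 = 0.42 / (0.031 + 0.054) = 0.42 / 0.085 = 4.9412
k* = 4.9412^(1/0.67) ≈ 10.8535
y* = (k*)^α = 10.8535^0.33 ≈ 2.1965

y* ≈ 2.197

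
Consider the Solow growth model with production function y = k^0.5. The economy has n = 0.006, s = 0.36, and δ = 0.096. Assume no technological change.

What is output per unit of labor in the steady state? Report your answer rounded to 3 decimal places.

y* ≈ 3.529

In steady state, investment equals break-even investment: s·k^α = (n + δ)·k.
Dividing both sides by k: k^(1−α) = s / (n + δ).
k^0.5 = 0.36 / (0.006 + 0.096) = 0.36 / 0.102 = 3.5294
k* = 3.5294^(1/0.5) ≈ 12.4567
y* = (k*)^α = 12.4567^0.5 ≈ 3.5294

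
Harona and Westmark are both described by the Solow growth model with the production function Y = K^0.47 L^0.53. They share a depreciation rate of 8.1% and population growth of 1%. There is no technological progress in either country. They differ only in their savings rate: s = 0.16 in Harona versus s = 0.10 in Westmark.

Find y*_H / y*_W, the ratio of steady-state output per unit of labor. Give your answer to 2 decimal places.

ratio ≈ 1.52

Steady-state y* = [s/(n + δ)]^(α/(1−α)), so the ratio is [ (s_H/(n + δ)_H) / (s_W/(n + δ)_W) ]^0.8868.
s_H/(n + δ)_H = 0.16/0.091 = 1.7582; s_W/(n + δ)_W = 0.10/0.091 = 1.0989.
Ratio = (1.7582/1.0989)^0.8868 = 1.6000^0.8868 ≈ 1.5171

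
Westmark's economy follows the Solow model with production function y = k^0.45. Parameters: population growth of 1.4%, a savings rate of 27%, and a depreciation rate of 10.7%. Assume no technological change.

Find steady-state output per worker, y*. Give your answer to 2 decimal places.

y* ≈ 1.93

Steady state requires s·f(k) = (n + δ)·k, i.e. s·k^α = (n + δ)·k.
Rearranging, k^(1−α) = s / (n + δ).
k^0.55 = 0.27 / (0.014 + 0.107) = 0.27 / 0.121 = 2.2314
k* = 2.2314^(1/0.55) ≈ 4.3031
y* = (k*)^α = 4.3031^0.45 ≈ 1.9284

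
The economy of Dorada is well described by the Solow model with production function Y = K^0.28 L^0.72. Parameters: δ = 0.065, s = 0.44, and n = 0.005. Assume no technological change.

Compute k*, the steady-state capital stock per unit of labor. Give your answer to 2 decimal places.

At the steady state, Δk = 0, so s·k^α = (n + δ)·k.
Rearranging, k^(1−α) = s / (n + δ).
k^0.72 = 0.44 / (0.005 + 0.065) = 0.44 / 0.070 = 6.2857
k* = 6.2857^(1/0.72) ≈ 12.8477

k* = 12.85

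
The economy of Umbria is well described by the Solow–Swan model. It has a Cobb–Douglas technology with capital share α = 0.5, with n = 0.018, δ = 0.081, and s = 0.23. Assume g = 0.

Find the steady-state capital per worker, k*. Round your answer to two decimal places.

k* ≈ 5.40

Steady state requires s·f(k) = (n + δ)·k, i.e. s·k^α = (n + δ)·k.
Dividing both sides by k: k^(1−α) = s / (n + δ).
k^0.5 = 0.23 / (0.018 + 0.081) = 0.23 / 0.099 = 2.3232
k* = 2.3232^(1/0.5) ≈ 5.3973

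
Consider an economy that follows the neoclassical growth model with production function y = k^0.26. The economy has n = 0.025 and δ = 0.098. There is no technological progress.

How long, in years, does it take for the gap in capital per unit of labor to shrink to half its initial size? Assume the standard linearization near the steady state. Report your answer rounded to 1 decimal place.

Near the steady state the convergence rate is λ = (1 − α)(n + δ).
λ = (1 − 0.26) × 0.123 = 0.74 × 0.123 = 0.09102
Half-life = ln 2 / λ = 0.6931 / 0.09102 ≈ 7.61 years

half-life ≈ 7.6 years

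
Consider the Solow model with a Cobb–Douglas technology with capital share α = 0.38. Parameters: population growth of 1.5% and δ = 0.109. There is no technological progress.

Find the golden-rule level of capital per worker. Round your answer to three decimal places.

k_gold ≈ 6.088

The golden rule sets f'(k) = n + δ, i.e. α·k^(α−1) = n + δ.
So k^(1−α) = α / (n + δ) = 0.38 / 0.124 = 3.0645.
k_gold = 3.0645^(1/0.62) ≈ 6.0877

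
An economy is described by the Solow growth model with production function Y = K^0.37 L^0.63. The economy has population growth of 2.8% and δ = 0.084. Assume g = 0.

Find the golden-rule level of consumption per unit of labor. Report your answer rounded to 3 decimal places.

At the golden rule, f'(k) = n + δ, so α·k^(α−1) = n + δ and k_gold = (α/(n + δ))^(1/(1−α)).
k_gold = (0.37/0.112)^(1/0.63) = 3.3036^1.5873 ≈ 6.6648
c_gold = f(k_gold) − (n + δ)·k_gold = 2.0174 − 0.112×6.6648 ≈ 1.2709

c_gold ≈ 1.271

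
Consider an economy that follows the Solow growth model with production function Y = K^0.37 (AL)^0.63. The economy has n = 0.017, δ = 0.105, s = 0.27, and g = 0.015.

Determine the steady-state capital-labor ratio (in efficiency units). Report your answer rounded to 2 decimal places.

k* = 2.94

Steady state requires s·f(k) = (n + g + δ)·k, i.e. s·k^α = (n + g + δ)·k.
Dividing both sides by k: k^(1−α) = s / (n + g + δ).
k^0.63 = 0.27 / (0.017 + 0.015 + 0.105) = 0.27 / 0.137 = 1.9708
k* = 1.9708^(1/0.63) ≈ 2.9355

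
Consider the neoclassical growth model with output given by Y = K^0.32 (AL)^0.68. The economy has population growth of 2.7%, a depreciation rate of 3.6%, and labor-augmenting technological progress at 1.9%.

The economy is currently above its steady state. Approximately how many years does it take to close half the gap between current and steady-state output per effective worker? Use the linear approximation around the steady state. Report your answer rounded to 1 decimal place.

Near the steady state the convergence rate is λ = (1 − α)(n + g + δ).
λ = (1 − 0.32) × 0.082 = 0.68 × 0.082 = 0.05576
Half-life = ln 2 / λ = 0.6931 / 0.05576 ≈ 12.43 years

half-life ≈ 12.4 years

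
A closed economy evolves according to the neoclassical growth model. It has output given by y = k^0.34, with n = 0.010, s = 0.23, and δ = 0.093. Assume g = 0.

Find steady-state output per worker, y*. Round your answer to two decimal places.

At the steady state, Δk = 0, so s·k^α = (n + δ)·k.
Rearranging, k^(1−α) = s / (n + δ).
k^0.66 = 0.23 / (0.010 + 0.093) = 0.23 / 0.103 = 2.2330
k* = 2.2330^(1/0.66) ≈ 3.3777
y* = (k*)^α = 3.3777^0.34 ≈ 1.5126

y* ≈ 1.51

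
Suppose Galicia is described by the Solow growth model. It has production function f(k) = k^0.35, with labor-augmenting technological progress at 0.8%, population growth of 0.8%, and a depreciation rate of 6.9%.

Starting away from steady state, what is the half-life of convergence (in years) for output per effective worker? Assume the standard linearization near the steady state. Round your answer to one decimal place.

t_½ ≈ 12.5 years

Near the steady state the convergence rate is λ = (1 − α)(n + g + δ).
λ = (1 − 0.35) × 0.085 = 0.65 × 0.085 = 0.05525
Half-life = ln 2 / λ = 0.6931 / 0.05525 ≈ 12.54 years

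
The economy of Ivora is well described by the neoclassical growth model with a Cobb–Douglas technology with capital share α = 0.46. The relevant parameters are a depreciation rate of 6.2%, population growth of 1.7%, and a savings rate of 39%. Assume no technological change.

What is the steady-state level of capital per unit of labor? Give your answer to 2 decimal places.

In steady state, investment equals break-even investment: s·k^α = (n + δ)·k.
Dividing both sides by k: k^(1−α) = s / (n + δ).
k^0.54 = 0.39 / (0.017 + 0.062) = 0.39 / 0.079 = 4.9367
k* = 4.9367^(1/0.54) ≈ 19.2372

k* = 19.24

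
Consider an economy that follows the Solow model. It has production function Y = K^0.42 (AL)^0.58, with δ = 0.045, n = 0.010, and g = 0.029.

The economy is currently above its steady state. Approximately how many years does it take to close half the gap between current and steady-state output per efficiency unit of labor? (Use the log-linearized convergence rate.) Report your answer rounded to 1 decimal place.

Near the steady state the convergence rate is λ = (1 − α)(n + g + δ).
λ = (1 − 0.42) × 0.084 = 0.58 × 0.084 = 0.04872
Half-life = ln 2 / λ = 0.6931 / 0.04872 ≈ 14.23 years

about 14.2 years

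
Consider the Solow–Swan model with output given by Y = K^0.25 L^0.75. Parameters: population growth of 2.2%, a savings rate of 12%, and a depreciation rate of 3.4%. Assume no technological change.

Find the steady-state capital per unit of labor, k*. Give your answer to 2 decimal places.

k* ≈ 2.76

In steady state, investment equals break-even investment: s·k^α = (n + δ)·k.
Dividing both sides by k: k^(1−α) = s / (n + δ).
k^0.75 = 0.12 / (0.022 + 0.034) = 0.12 / 0.056 = 2.1429
k* = 2.1429^(1/0.75) ≈ 2.7627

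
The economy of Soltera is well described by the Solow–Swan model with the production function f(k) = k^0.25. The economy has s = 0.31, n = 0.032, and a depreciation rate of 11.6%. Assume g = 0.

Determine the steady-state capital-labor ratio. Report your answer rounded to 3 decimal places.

k* ≈ 2.680

At the steady state, Δk = 0, so s·k^α = (n + δ)·k.
Rearranging, k^(1−α) = s / (n + δ).
k^0.75 = 0.31 / (0.032 + 0.116) = 0.31 / 0.148 = 2.0946
k* = 2.0946^(1/0.75) ≈ 2.6800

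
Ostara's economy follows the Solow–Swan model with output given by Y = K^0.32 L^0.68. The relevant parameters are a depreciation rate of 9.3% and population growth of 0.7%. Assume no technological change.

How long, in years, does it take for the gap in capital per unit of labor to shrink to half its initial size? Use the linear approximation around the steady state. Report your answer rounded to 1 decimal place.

Near the steady state the convergence rate is λ = (1 − α)(n + δ).
λ = (1 − 0.32) × 0.100 = 0.68 × 0.100 = 0.0680
Half-life = ln 2 / λ = 0.6931 / 0.0680 ≈ 10.19 years

half-life ≈ 10.2 years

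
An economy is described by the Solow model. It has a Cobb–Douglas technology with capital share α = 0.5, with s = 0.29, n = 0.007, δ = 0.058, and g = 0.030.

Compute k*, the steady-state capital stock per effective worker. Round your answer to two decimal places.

At the steady state, Δk = 0, so s·k^α = (n + g + δ)·k.
Dividing both sides by k: k^(1−α) = s / (n + g + δ).
k^0.5 = 0.29 / (0.007 + 0.030 + 0.058) = 0.29 / 0.095 = 3.0526
k* = 3.0526^(1/0.5) ≈ 9.3184

k* = 9.32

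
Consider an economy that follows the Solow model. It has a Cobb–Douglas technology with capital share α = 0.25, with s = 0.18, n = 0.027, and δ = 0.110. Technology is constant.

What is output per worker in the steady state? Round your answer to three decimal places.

At the steady state, Δk = 0, so s·k^α = (n + δ)·k.
Dividing both sides by k: k^(1−α) = s / (n + δ).
k^0.75 = 0.18 / (0.027 + 0.110) = 0.18 / 0.137 = 1.3139
k* = 1.3139^(1/0.75) ≈ 1.4391
y* = (k*)^α = 1.4391^0.25 ≈ 1.0953

y* ≈ 1.095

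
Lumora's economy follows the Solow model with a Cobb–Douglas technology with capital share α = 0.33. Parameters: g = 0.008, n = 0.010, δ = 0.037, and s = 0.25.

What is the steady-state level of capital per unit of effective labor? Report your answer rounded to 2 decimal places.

In steady state, investment equals break-even investment: s·k^α = (n + g + δ)·k.
Dividing both sides by k: k^(1−α) = s / (n + g + δ).
k^0.67 = 0.25 / (0.010 + 0.008 + 0.037) = 0.25 / 0.055 = 4.5455
k* = 4.5455^(1/0.67) ≈ 9.5822

k* ≈ 9.58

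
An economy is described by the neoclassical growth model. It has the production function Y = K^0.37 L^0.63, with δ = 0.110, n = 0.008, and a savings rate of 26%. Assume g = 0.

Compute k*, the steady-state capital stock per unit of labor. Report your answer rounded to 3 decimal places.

At the steady state, Δk = 0, so s·k^α = (n + δ)·k.
Dividing both sides by k: k^(1−α) = s / (n + δ).
k^0.63 = 0.26 / (0.008 + 0.110) = 0.26 / 0.118 = 2.2034
k* = 2.2034^(1/0.63) ≈ 3.5042

k* = 3.504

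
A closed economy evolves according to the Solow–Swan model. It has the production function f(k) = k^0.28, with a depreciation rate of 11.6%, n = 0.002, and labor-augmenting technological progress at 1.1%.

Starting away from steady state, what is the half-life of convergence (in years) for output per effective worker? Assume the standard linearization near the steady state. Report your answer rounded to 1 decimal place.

Near the steady state the convergence rate is λ = (1 − α)(n + g + δ).
λ = (1 − 0.28) × 0.129 = 0.72 × 0.129 = 0.09288
Half-life = ln 2 / λ = 0.6931 / 0.09288 ≈ 7.46 years

about 7.5 years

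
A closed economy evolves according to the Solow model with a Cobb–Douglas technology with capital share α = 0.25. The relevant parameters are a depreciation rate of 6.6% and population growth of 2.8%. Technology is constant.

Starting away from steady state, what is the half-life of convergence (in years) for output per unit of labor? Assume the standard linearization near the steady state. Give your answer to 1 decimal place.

half-life ≈ 9.8 years

Near the steady state the convergence rate is λ = (1 − α)(n + δ).
λ = (1 − 0.25) × 0.094 = 0.75 × 0.094 = 0.0705
Half-life = ln 2 / λ = 0.6931 / 0.0705 ≈ 9.83 years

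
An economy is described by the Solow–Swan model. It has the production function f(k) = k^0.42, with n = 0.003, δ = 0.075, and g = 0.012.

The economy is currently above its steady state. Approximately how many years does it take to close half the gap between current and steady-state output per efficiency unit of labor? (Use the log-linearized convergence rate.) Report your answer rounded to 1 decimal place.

Near the steady state the convergence rate is λ = (1 − α)(n + g + δ).
λ = (1 − 0.42) × 0.090 = 0.58 × 0.090 = 0.0522
Half-life = ln 2 / λ = 0.6931 / 0.0522 ≈ 13.28 years

t_½ ≈ 13.3 years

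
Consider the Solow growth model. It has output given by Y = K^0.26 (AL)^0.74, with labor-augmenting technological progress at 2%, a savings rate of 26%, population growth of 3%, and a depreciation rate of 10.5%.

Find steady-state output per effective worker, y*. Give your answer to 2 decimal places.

y* ≈ 1.20

At the steady state, Δk = 0, so s·k^α = (n + g + δ)·k.
Rearranging, k^(1−α) = s / (n + g + δ).
k^0.74 = 0.26 / (0.030 + 0.020 + 0.105) = 0.26 / 0.155 = 1.6774
k* = 1.6774^(1/0.74) ≈ 2.0117
y* = (k*)^α = 2.0117^0.26 ≈ 1.1993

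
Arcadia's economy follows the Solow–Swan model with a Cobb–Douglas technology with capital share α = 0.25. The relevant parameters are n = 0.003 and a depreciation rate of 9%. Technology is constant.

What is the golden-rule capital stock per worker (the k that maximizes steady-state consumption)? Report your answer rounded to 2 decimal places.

k_gold ≈ 3.74

The golden rule sets f'(k) = n + δ, i.e. α·k^(α−1) = n + δ.
So k^(1−α) = α / (n + δ) = 0.25 / 0.093 = 2.6882.
k_gold = 2.6882^(1/0.75) ≈ 3.7378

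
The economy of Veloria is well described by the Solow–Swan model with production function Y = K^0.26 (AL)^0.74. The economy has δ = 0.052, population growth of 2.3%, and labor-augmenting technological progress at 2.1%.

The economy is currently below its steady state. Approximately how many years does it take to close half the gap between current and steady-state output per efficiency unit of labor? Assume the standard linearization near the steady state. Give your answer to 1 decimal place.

Near the steady state the convergence rate is λ = (1 − α)(n + g + δ).
λ = (1 − 0.26) × 0.096 = 0.74 × 0.096 = 0.07104
Half-life = ln 2 / λ = 0.6931 / 0.07104 ≈ 9.76 years

t_½ ≈ 9.8 years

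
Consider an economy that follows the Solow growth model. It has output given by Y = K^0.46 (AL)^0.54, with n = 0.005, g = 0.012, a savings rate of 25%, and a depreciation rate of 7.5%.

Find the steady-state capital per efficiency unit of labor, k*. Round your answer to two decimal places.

At the steady state, Δk = 0, so s·k^α = (n + g + δ)·k.
Rearranging, k^(1−α) = s / (n + g + δ).
k^0.54 = 0.25 / (0.005 + 0.012 + 0.075) = 0.25 / 0.092 = 2.7174
k* = 2.7174^(1/0.54) ≈ 6.3678

k* ≈ 6.37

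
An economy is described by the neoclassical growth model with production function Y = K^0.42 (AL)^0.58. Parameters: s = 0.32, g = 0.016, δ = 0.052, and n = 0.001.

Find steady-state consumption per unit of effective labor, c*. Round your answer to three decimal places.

At the steady state, Δk = 0, so s·k^α = (n + g + δ)·k.
Rearranging, k^(1−α) = s / (n + g + δ).
k^0.58 = 0.32 / (0.001 + 0.016 + 0.052) = 0.32 / 0.069 = 4.6377
k* = 4.6377^(1/0.58) ≈ 14.0863
y* = (k*)^α = 14.0863^0.42 ≈ 3.0373
c* = (1 − s)·y* = (1 − 0.32) × 3.0373 ≈ 2.0654

c* ≈ 2.065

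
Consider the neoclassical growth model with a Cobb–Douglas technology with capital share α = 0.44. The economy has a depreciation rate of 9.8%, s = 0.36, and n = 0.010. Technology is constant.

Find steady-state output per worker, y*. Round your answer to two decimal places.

At the steady state, Δk = 0, so s·k^α = (n + δ)·k.
Rearranging, k^(1−α) = s / (n + δ).
k^0.56 = 0.36 / (0.010 + 0.098) = 0.36 / 0.108 = 3.3333
k* = 3.3333^(1/0.56) ≈ 8.5843
y* = (k*)^α = 8.5843^0.44 ≈ 2.5753

y* = 2.58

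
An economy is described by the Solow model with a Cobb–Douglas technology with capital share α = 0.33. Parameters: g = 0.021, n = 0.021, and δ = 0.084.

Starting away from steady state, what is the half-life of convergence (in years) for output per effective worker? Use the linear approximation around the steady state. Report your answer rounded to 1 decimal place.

Near the steady state the convergence rate is λ = (1 − α)(n + g + δ).
λ = (1 − 0.33) × 0.126 = 0.67 × 0.126 = 0.08442
Half-life = ln 2 / λ = 0.6931 / 0.08442 ≈ 8.21 years

half-life ≈ 8.2 years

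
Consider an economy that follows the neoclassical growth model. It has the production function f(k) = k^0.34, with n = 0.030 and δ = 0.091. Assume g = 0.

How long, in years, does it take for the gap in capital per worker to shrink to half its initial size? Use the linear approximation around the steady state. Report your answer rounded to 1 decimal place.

t_½ ≈ 8.7 years

Near the steady state the convergence rate is λ = (1 − α)(n + δ).
λ = (1 − 0.34) × 0.121 = 0.66 × 0.121 = 0.07986
Half-life = ln 2 / λ = 0.6931 / 0.07986 ≈ 8.68 years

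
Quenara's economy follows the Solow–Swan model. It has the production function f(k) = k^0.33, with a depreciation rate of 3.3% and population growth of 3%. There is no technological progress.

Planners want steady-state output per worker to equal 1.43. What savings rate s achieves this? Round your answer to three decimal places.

In steady state, investment equals break-even investment: s·k^α = (n + δ)·k.
Since y* = [s/(n + δ)]^(α/(1−α)), we have s/(n + δ) = (y*)^((1−α)/α) = 1.43^2.0303 = 2.0672.
Therefore s = 2.0672 × (n + δ) = 2.0672 × 0.063 = 0.1302.

s ≈ 0.130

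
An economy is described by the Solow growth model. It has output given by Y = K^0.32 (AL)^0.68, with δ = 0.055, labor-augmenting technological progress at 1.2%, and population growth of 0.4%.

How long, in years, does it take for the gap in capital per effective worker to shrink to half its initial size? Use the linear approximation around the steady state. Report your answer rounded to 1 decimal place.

t_½ ≈ 14.4 years

Near the steady state the convergence rate is λ = (1 − α)(n + g + δ).
λ = (1 − 0.32) × 0.071 = 0.68 × 0.071 = 0.04828
Half-life = ln 2 / λ = 0.6931 / 0.04828 ≈ 14.36 years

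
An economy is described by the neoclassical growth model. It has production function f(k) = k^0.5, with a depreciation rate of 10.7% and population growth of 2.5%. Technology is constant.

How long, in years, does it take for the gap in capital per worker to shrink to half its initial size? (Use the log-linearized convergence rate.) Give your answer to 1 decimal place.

t_½ ≈ 10.5 years

Near the steady state the convergence rate is λ = (1 − α)(n + δ).
λ = (1 − 0.5) × 0.132 = 0.5 × 0.132 = 0.0660
Half-life = ln 2 / λ = 0.6931 / 0.0660 ≈ 10.50 years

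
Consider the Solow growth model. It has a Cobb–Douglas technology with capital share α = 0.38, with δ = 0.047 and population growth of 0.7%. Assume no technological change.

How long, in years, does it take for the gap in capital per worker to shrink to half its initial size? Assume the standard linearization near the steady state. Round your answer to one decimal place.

about 20.7 years

Near the steady state the convergence rate is λ = (1 − α)(n + δ).
λ = (1 − 0.38) × 0.054 = 0.62 × 0.054 = 0.03348
Half-life = ln 2 / λ = 0.6931 / 0.03348 ≈ 20.70 years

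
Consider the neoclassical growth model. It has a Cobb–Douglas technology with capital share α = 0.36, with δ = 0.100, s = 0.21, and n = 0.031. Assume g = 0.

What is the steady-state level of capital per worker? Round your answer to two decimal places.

In steady state, investment equals break-even investment: s·k^α = (n + δ)·k.
Rearranging, k^(1−α) = s / (n + δ).
k^0.64 = 0.21 / (0.031 + 0.100) = 0.21 / 0.131 = 1.6031
k* = 1.6031^(1/0.64) ≈ 2.0905

k* ≈ 2.09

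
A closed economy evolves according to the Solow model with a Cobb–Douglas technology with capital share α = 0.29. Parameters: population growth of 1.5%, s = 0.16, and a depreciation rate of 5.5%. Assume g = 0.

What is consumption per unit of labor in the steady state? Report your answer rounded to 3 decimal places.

Steady state requires s·f(k) = (n + δ)·k, i.e. s·k^α = (n + δ)·k.
Rearranging, k^(1−α) = s / (n + δ).
k^0.71 = 0.16 / (0.015 + 0.055) = 0.16 / 0.070 = 2.2857
k* = 2.2857^(1/0.71) ≈ 3.2038
y* = (k*)^α = 3.2038^0.29 ≈ 1.4017
c* = (1 − s)·y* = (1 − 0.16) × 1.4017 ≈ 1.1774

c* ≈ 1.177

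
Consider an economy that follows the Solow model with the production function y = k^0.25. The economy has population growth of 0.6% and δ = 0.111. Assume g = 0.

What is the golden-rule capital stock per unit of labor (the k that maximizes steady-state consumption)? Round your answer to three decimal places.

k_gold ≈ 2.752

The golden rule sets f'(k) = n + δ, i.e. α·k^(α−1) = n + δ.
So k^(1−α) = α / (n + δ) = 0.25 / 0.117 = 2.1368.
k_gold = 2.1368^(1/0.75) ≈ 2.7522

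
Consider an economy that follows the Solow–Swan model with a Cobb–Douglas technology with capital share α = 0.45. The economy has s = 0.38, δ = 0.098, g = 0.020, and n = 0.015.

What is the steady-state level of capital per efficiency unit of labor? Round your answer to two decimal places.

k* ≈ 6.74

Steady state requires s·f(k) = (n + g + δ)·k, i.e. s·k^α = (n + g + δ)·k.
Dividing both sides by k: k^(1−α) = s / (n + g + δ).
k^0.55 = 0.38 / (0.015 + 0.020 + 0.098) = 0.38 / 0.133 = 2.8571
k* = 2.8571^(1/0.55) ≈ 6.7446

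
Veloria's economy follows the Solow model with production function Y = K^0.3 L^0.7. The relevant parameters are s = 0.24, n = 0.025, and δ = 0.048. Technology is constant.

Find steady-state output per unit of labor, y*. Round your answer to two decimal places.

Steady state requires s·f(k) = (n + δ)·k, i.e. s·k^α = (n + δ)·k.
Rearranging, k^(1−α) = s / (n + δ).
k^0.7 = 0.24 / (0.025 + 0.048) = 0.24 / 0.073 = 3.2877
k* = 3.2877^(1/0.7) ≈ 5.4754
y* = (k*)^α = 5.4754^0.3 ≈ 1.6654

y* ≈ 1.67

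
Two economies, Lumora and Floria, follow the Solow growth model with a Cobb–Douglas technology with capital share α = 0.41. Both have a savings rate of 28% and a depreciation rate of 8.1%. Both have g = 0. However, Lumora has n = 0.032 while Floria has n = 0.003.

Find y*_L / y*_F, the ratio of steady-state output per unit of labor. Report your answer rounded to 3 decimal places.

y*_L / y*_F ≈ 0.814

Steady-state y* = [s/(n + δ)]^(α/(1−α)), so the ratio is [ (s_L/(n + δ)_L) / (s_F/(n + δ)_F) ]^0.6949.
s_L/(n + δ)_L = 0.28/0.113 = 2.4779; s_F/(n + δ)_F = 0.28/0.084 = 3.3333.
Ratio = (2.4779/3.3333)^0.6949 = 0.7434^0.6949 ≈ 0.8138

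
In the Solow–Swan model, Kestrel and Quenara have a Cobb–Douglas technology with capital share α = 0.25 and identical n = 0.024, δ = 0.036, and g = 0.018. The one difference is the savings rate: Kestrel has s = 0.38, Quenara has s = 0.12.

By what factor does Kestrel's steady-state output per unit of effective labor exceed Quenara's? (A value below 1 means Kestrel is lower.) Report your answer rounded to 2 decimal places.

Steady-state y* = [s/(n + g + δ)]^(α/(1−α)), so the ratio is [ (s_K/(n + g + δ)_K) / (s_Q/(n + g + δ)_Q) ]^0.3333.
s_K/(n + g + δ)_K = 0.38/0.078 = 4.8718; s_Q/(n + g + δ)_Q = 0.12/0.078 = 1.5385.
Ratio = (4.8718/1.5385)^0.3333 = 3.1666^0.3333 ≈ 1.4684

ratio ≈ 1.47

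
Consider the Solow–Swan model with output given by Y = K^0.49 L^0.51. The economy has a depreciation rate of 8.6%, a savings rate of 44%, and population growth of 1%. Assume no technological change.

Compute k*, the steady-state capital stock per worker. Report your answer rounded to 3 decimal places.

k* = 19.789

Steady state requires s·f(k) = (n + δ)·k, i.e. s·k^α = (n + δ)·k.
Dividing both sides by k: k^(1−α) = s / (n + δ).
k^0.51 = 0.44 / (0.010 + 0.086) = 0.44 / 0.096 = 4.5833
k* = 4.5833^(1/0.51) ≈ 19.7892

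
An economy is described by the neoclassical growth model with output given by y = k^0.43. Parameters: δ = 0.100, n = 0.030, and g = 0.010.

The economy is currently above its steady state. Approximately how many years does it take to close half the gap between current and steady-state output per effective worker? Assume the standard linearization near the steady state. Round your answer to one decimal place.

t_½ ≈ 8.7 years

Near the steady state the convergence rate is λ = (1 − α)(n + g + δ).
λ = (1 − 0.43) × 0.140 = 0.57 × 0.140 = 0.0798
Half-life = ln 2 / λ = 0.6931 / 0.0798 ≈ 8.69 years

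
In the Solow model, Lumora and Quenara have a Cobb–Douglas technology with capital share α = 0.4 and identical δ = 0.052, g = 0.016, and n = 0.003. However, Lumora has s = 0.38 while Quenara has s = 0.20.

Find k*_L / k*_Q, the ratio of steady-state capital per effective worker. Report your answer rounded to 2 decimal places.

k*_L / k*_Q ≈ 2.91

Steady-state k* = [s/(n + g + δ)]^(1/(1−α)), so the ratio is [ (s_L/(n + g + δ)_L) / (s_Q/(n + g + δ)_Q) ]^1.6667.
s_L/(n + g + δ)_L = 0.38/0.071 = 5.3521; s_Q/(n + g + δ)_Q = 0.20/0.071 = 2.8169.
Ratio = (5.3521/2.8169)^1.6667 = 1.9000^1.6667 ≈ 2.9147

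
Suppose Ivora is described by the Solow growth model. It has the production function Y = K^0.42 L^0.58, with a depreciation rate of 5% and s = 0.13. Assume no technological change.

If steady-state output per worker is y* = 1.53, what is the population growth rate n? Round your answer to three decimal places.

n ≈ 0.022

In steady state, investment equals break-even investment: s·k^α = (n + δ)·k.
Since y* = [s/(n + δ)]^(α/(1−α)), we have s/(n + δ) = (y*)^((1−α)/α) = 1.53^1.381 = 1.7991.
Therefore n + δ = s / 1.7991 = 0.13 / 1.7991 = 0.0723, so n = 0.0723 − 0.050 = 0.0223.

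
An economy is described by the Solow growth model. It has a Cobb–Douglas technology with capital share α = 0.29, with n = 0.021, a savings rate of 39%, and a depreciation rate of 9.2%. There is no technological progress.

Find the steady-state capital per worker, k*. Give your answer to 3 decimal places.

At the steady state, Δk = 0, so s·k^α = (n + δ)·k.
Rearranging, k^(1−α) = s / (n + δ).
k^0.71 = 0.39 / (0.021 + 0.092) = 0.39 / 0.113 = 3.4513
k* = 3.4513^(1/0.71) ≈ 5.7243

k* = 5.724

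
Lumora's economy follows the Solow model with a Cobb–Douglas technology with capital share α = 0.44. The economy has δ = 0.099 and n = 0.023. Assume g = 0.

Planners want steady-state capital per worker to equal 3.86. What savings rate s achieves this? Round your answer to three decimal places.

s ≈ 0.260

Steady state requires s·f(k) = (n + δ)·k, i.e. s·k^α = (n + δ)·k.
So s / (n + δ) = (k*)^(1−α) = 3.86^0.56 = 2.1305.
Therefore s = 2.1305 × (n + δ) = 2.1305 × 0.122 = 0.2599.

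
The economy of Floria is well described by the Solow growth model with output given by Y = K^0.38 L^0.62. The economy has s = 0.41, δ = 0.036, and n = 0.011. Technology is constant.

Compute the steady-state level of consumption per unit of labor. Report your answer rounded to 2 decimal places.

c* = 2.23

At the steady state, Δk = 0, so s·k^α = (n + δ)·k.
Dividing both sides by k: k^(1−α) = s / (n + δ).
k^0.62 = 0.41 / (0.011 + 0.036) = 0.41 / 0.047 = 8.7234
k* = 8.7234^(1/0.62) ≈ 32.9030
y* = (k*)^α = 32.9030^0.38 ≈ 3.7718
c* = (1 − s)·y* = (1 − 0.41) × 3.7718 ≈ 2.2254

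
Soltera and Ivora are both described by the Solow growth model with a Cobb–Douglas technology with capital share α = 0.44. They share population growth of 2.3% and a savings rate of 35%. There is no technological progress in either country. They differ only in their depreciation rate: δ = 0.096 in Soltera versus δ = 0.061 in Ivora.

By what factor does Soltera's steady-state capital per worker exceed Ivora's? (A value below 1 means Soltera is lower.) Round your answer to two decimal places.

Steady-state k* = [s/(n + δ)]^(1/(1−α)), so the ratio is [ (s_S/(n + δ)_S) / (s_I/(n + δ)_I) ]^1.7857.
s_S/(n + δ)_S = 0.35/0.119 = 2.9412; s_I/(n + δ)_I = 0.35/0.084 = 4.1667.
Ratio = (2.9412/4.1667)^1.7857 = 0.7059^1.7857 ≈ 0.5369

k*_S / k*_I ≈ 0.54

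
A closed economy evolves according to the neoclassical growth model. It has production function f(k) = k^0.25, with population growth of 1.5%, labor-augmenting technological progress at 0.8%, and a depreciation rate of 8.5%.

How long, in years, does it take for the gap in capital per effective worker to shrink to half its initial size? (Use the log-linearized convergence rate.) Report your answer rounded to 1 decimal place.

t_½ ≈ 8.6 years

Near the steady state the convergence rate is λ = (1 − α)(n + g + δ).
λ = (1 − 0.25) × 0.108 = 0.75 × 0.108 = 0.0810
Half-life = ln 2 / λ = 0.6931 / 0.0810 ≈ 8.56 years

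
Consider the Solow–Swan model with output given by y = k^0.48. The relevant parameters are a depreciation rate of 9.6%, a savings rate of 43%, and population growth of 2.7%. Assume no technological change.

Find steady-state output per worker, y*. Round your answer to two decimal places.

y* = 3.18

At the steady state, Δk = 0, so s·k^α = (n + δ)·k.
Rearranging, k^(1−α) = s / (n + δ).
k^0.52 = 0.43 / (0.027 + 0.096) = 0.43 / 0.123 = 3.4959
k* = 3.4959^(1/0.52) ≈ 11.0996
y* = (k*)^α = 11.0996^0.48 ≈ 3.1750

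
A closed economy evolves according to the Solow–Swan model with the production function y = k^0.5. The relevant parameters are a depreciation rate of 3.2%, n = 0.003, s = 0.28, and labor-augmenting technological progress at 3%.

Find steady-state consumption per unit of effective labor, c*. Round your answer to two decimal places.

At the steady state, Δk = 0, so s·k^α = (n + g + δ)·k.
Rearranging, k^(1−α) = s / (n + g + δ).
k^0.5 = 0.28 / (0.003 + 0.030 + 0.032) = 0.28 / 0.065 = 4.3077
k* = 4.3077^(1/0.5) ≈ 18.5563
y* = (k*)^α = 18.5563^0.5 ≈ 4.3077
c* = (1 − s)·y* = (1 − 0.28) × 4.3077 ≈ 3.1015

c* ≈ 3.10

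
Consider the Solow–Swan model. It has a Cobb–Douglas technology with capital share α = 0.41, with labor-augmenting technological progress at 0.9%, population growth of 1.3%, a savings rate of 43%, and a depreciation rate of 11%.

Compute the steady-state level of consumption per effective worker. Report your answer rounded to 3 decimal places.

c* = 1.295

In steady state, investment equals break-even investment: s·k^α = (n + g + δ)·k.
Dividing both sides by k: k^(1−α) = s / (n + g + δ).
k^0.59 = 0.43 / (0.013 + 0.009 + 0.110) = 0.43 / 0.132 = 3.2576
k* = 3.2576^(1/0.59) ≈ 7.4015
y* = (k*)^α = 7.4015^0.41 ≈ 2.2721
c* = (1 − s)·y* = (1 − 0.43) × 2.2721 ≈ 1.2951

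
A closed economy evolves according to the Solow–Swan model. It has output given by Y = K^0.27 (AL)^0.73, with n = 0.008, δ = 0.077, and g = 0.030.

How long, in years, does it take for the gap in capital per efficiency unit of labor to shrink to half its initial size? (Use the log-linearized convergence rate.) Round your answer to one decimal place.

about 8.3 years

Near the steady state the convergence rate is λ = (1 − α)(n + g + δ).
λ = (1 − 0.27) × 0.115 = 0.73 × 0.115 = 0.08395
Half-life = ln 2 / λ = 0.6931 / 0.08395 ≈ 8.26 years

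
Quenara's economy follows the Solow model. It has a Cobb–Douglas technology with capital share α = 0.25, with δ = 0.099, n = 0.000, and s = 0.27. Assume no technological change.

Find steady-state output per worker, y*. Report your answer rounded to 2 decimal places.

y* = 1.40

Steady state requires s·f(k) = (n + δ)·k, i.e. s·k^α = (n + δ)·k.
Rearranging, k^(1−α) = s / (n + δ).
k^0.75 = 0.27 / (0.000 + 0.099) = 0.27 / 0.099 = 2.7273
k* = 2.7273^(1/0.75) ≈ 3.8105
y* = (k*)^α = 3.8105^0.25 ≈ 1.3972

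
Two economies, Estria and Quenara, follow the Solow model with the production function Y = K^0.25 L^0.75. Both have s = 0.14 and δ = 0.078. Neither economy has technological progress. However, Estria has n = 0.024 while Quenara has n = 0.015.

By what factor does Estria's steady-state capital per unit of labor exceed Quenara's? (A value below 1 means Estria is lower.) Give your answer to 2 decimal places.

Steady-state k* = [s/(n + δ)]^(1/(1−α)), so the ratio is [ (s_E/(n + δ)_E) / (s_Q/(n + δ)_Q) ]^1.3333.
s_E/(n + δ)_E = 0.14/0.102 = 1.3725; s_Q/(n + δ)_Q = 0.14/0.093 = 1.5054.
Ratio = (1.3725/1.5054)^1.3333 = 0.9117^1.3333 ≈ 0.8840

k*_E / k*_Q ≈ 0.88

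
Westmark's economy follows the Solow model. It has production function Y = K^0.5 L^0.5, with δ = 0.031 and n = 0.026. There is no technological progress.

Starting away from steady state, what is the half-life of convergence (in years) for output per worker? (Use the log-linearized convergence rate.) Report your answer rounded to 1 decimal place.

about 24.3 years

Near the steady state the convergence rate is λ = (1 − α)(n + δ).
λ = (1 − 0.5) × 0.057 = 0.5 × 0.057 = 0.0285
Half-life = ln 2 / λ = 0.6931 / 0.0285 ≈ 24.32 years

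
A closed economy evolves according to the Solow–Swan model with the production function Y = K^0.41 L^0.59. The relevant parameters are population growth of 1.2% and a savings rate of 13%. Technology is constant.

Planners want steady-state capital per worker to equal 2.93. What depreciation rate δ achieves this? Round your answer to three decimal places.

δ ≈ 0.057

At the steady state, Δk = 0, so s·k^α = (n + δ)·k.
So s / (n + δ) = (k*)^(1−α) = 2.93^0.59 = 1.8856.
Therefore n + δ = s / 1.8856 = 0.13 / 1.8856 = 0.0689, so δ = 0.0689 − 0.012 = 0.0569.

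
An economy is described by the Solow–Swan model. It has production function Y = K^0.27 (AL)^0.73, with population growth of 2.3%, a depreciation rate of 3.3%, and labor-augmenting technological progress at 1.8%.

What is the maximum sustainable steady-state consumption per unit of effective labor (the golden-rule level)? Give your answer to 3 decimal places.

At the golden rule, f'(k) = n + g + δ, so α·k^(α−1) = n + g + δ and k_gold = (α/(n + g + δ))^(1/(1−α)).
k_gold = (0.27/0.074)^(1/0.73) = 3.6486^1.3699 ≈ 5.8892
c_gold = f(k_gold) − (n + g + δ)·k_gold = 1.6140 − 0.074×5.8892 ≈ 1.1782

c_gold ≈ 1.178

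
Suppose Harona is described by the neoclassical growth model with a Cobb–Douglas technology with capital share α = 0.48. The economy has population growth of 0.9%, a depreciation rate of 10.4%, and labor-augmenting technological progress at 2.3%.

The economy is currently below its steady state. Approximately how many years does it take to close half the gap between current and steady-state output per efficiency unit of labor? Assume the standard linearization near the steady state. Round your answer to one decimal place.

Near the steady state the convergence rate is λ = (1 − α)(n + g + δ).
λ = (1 − 0.48) × 0.136 = 0.52 × 0.136 = 0.07072
Half-life = ln 2 / λ = 0.6931 / 0.07072 ≈ 9.80 years

t_½ ≈ 9.8 years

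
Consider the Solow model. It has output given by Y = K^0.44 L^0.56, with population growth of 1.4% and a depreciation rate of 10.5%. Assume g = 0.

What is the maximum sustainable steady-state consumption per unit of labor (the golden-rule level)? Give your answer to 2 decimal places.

c_gold ≈ 1.56

At the golden rule, f'(k) = n + δ, so α·k^(α−1) = n + δ and k_gold = (α/(n + δ))^(1/(1−α)).
k_gold = (0.44/0.119)^(1/0.56) = 3.6975^1.7857 ≈ 10.3303
c_gold = f(k_gold) − (n + δ)·k_gold = 2.7939 − 0.119×10.3303 ≈ 1.5646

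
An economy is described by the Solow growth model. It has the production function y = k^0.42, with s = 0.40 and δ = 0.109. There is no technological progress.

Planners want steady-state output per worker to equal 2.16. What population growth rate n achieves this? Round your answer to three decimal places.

n ≈ 0.029

At the steady state, Δk = 0, so s·k^α = (n + δ)·k.
Since y* = [s/(n + δ)]^(α/(1−α)), we have s/(n + δ) = (y*)^((1−α)/α) = 2.16^1.381 = 2.8965.
Therefore n + δ = s / 2.8965 = 0.40 / 2.8965 = 0.1381, so n = 0.1381 − 0.109 = 0.0291.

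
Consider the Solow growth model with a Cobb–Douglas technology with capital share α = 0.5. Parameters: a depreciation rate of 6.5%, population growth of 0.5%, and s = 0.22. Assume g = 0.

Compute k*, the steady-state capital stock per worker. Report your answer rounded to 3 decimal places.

k* ≈ 9.878

In steady state, investment equals break-even investment: s·k^α = (n + δ)·k.
Dividing both sides by k: k^(1−α) = s / (n + δ).
k^0.5 = 0.22 / (0.005 + 0.065) = 0.22 / 0.070 = 3.1429
k* = 3.1429^(1/0.5) ≈ 9.8778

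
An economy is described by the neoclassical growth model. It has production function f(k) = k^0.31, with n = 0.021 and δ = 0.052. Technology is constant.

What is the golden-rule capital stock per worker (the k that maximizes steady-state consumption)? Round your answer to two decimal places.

The golden rule sets f'(k) = n + δ, i.e. α·k^(α−1) = n + δ.
So k^(1−α) = α / (n + δ) = 0.31 / 0.073 = 4.2466.
k_gold = 4.2466^(1/0.69) ≈ 8.1321

k_gold ≈ 8.13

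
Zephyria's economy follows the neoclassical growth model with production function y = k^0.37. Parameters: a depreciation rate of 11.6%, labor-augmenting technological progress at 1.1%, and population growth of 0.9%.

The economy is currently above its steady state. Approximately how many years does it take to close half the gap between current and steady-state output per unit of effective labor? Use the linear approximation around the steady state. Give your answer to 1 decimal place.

t_½ ≈ 8.1 years

Near the steady state the convergence rate is λ = (1 − α)(n + g + δ).
λ = (1 − 0.37) × 0.136 = 0.63 × 0.136 = 0.08568
Half-life = ln 2 / λ = 0.6931 / 0.08568 ≈ 8.09 years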